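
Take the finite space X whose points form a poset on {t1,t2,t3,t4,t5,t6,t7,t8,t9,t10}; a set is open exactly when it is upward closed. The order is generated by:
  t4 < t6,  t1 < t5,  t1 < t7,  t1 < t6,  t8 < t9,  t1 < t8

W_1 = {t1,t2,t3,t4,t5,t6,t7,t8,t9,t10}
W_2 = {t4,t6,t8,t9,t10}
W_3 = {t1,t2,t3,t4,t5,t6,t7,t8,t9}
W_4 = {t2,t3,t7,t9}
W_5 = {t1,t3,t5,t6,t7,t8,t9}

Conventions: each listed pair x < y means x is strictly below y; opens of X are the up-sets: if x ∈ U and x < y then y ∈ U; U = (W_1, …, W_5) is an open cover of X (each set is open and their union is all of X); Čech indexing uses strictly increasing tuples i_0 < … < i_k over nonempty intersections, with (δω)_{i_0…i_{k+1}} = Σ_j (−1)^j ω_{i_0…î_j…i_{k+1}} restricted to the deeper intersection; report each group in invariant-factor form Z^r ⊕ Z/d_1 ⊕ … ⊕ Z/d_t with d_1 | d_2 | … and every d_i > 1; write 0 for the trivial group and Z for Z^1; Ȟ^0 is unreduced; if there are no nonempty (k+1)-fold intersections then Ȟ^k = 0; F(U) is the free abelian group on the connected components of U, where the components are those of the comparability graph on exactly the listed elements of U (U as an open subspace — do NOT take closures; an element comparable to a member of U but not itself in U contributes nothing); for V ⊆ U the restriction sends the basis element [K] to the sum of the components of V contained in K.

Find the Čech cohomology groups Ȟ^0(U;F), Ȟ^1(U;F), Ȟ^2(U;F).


Ȟ^0 ≅ Z^4,  Ȟ^1 ≅ 0,  Ȟ^2 ≅ 0

nonempty overlaps:
  W12={t4,t6,t8,t9,t10} W13={t1,t2,t3,t4,t5,t6,t7,t8,t9} W14={t2,t3,t7,t9} W15={t1,t3,t5,t6,t7,t8,t9} W23={t4,t6,t8,t9} W24={t9} W25={t6,t8,t9} W34={t2,t3,t7,t9} W35={t1,t3,t5,t6,t7,t8,t9} W45={t3,t7,t9}
  W123={t4,t6,t8,t9} W124={t9} W125={t6,t8,t9} W134={t2,t3,t7,t9} W135={t1,t3,t5,t6,t7,t8,t9} W145={t3,t7,t9} W234={t9} W235={t6,t8,t9} W245={t9} W345={t3,t7,t9}
  W1234={t9} W1235={t6,t8,t9} W1245={t9} W1345={t3,t7,t9} W2345={t9}
  W12345={t9}
components per intersection:
  W1: {t1,t4,t5,t6,t7,t8,t9} {t2} {t3} {t10}
  W2: {t4,t6} {t8,t9} {t10}
  W3: {t1,t4,t5,t6,t7,t8,t9} {t2} {t3}
  W4: {t2} {t3} {t7} {t9}
  W5: {t1,t5,t6,t7,t8,t9} {t3}
  W12: {t4,t6} {t8,t9} {t10}
  W13: {t1,t4,t5,t6,t7,t8,t9} {t2} {t3}
  W14: {t2} {t3} {t7} {t9}
  W15: {t1,t5,t6,t7,t8,t9} {t3}
  W23: {t4,t6} {t8,t9}
  W24: {t9}
  W25: {t6} {t8,t9}
  W34: {t2} {t3} {t7} {t9}
  W35: {t1,t5,t6,t7,t8,t9} {t3}
  W45: {t3} {t7} {t9}
  W123: {t4,t6} {t8,t9}
  W124: {t9}
  W125: {t6} {t8,t9}
  W134: {t2} {t3} {t7} {t9}
  W135: {t1,t5,t6,t7,t8,t9} {t3}
  W145: {t3} {t7} {t9}
  W234: {t9}
  W235: {t6} {t8,t9}
  W245: {t9}
  W345: {t3} {t7} {t9}
  W1234: {t9}
  W1235: {t6} {t8,t9}
  W1245: {t9}
  W1345: {t3} {t7} {t9}
  W2345: {t9}
  W12345: {t9}
C dims 16,26,21,8; δ0: rk 12, SNF 1^12; δ1: rk 14, SNF 1^14; δ2: rk 7, SNF 1^7
degree 0: 16−12−0 = 4 → Ȟ^0 ≅ Z^4
degree 1: 26−14−12 = 0 → Ȟ^1 ≅ 0
degree 2: 21−7−14 = 0 → Ȟ^2 ≅ 0


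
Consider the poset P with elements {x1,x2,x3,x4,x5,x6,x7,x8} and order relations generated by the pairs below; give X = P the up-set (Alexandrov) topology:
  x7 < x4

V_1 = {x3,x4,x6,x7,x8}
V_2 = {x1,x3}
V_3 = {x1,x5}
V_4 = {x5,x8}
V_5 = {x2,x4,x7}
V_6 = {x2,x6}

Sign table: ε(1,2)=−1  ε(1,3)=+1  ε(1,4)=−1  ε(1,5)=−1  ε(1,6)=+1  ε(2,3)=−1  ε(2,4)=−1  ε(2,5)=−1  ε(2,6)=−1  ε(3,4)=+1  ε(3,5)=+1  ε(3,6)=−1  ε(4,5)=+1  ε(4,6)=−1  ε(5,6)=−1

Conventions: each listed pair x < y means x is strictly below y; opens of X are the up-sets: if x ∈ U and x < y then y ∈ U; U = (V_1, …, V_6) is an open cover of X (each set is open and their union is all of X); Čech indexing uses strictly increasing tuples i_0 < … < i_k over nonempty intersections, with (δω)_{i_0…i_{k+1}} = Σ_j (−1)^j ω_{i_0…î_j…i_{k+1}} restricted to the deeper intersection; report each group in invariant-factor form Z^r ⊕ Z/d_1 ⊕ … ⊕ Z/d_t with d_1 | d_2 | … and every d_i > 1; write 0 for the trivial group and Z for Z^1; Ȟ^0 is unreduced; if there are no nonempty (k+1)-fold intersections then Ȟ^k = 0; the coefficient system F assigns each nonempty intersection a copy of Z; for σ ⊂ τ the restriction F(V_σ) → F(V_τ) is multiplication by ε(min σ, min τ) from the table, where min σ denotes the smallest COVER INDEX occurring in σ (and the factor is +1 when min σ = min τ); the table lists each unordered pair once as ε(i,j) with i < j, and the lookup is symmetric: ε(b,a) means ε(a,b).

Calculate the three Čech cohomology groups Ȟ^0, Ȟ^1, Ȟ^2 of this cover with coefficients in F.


cover nerve:
  V12={x3} V14={x8} V15={x4,x7} V16={x6} V23={x1} V34={x5} V56={x2}
C dims 6,7; δ0: rk 6, SNF 1^5·2
Ȟ^0: (6−6)−0=0 ⇒ 0
Ȟ^1: (7−0)−6=1 plus torsion [2] ⇒ Z ⊕ Z/2
Ȟ^2: (0−0)−0=0 ⇒ 0

Ȟ^0(U;F) ≅ 0,  Ȟ^1(U;F) ≅ Z ⊕ Z/2,  Ȟ^2(U;F) ≅ 0


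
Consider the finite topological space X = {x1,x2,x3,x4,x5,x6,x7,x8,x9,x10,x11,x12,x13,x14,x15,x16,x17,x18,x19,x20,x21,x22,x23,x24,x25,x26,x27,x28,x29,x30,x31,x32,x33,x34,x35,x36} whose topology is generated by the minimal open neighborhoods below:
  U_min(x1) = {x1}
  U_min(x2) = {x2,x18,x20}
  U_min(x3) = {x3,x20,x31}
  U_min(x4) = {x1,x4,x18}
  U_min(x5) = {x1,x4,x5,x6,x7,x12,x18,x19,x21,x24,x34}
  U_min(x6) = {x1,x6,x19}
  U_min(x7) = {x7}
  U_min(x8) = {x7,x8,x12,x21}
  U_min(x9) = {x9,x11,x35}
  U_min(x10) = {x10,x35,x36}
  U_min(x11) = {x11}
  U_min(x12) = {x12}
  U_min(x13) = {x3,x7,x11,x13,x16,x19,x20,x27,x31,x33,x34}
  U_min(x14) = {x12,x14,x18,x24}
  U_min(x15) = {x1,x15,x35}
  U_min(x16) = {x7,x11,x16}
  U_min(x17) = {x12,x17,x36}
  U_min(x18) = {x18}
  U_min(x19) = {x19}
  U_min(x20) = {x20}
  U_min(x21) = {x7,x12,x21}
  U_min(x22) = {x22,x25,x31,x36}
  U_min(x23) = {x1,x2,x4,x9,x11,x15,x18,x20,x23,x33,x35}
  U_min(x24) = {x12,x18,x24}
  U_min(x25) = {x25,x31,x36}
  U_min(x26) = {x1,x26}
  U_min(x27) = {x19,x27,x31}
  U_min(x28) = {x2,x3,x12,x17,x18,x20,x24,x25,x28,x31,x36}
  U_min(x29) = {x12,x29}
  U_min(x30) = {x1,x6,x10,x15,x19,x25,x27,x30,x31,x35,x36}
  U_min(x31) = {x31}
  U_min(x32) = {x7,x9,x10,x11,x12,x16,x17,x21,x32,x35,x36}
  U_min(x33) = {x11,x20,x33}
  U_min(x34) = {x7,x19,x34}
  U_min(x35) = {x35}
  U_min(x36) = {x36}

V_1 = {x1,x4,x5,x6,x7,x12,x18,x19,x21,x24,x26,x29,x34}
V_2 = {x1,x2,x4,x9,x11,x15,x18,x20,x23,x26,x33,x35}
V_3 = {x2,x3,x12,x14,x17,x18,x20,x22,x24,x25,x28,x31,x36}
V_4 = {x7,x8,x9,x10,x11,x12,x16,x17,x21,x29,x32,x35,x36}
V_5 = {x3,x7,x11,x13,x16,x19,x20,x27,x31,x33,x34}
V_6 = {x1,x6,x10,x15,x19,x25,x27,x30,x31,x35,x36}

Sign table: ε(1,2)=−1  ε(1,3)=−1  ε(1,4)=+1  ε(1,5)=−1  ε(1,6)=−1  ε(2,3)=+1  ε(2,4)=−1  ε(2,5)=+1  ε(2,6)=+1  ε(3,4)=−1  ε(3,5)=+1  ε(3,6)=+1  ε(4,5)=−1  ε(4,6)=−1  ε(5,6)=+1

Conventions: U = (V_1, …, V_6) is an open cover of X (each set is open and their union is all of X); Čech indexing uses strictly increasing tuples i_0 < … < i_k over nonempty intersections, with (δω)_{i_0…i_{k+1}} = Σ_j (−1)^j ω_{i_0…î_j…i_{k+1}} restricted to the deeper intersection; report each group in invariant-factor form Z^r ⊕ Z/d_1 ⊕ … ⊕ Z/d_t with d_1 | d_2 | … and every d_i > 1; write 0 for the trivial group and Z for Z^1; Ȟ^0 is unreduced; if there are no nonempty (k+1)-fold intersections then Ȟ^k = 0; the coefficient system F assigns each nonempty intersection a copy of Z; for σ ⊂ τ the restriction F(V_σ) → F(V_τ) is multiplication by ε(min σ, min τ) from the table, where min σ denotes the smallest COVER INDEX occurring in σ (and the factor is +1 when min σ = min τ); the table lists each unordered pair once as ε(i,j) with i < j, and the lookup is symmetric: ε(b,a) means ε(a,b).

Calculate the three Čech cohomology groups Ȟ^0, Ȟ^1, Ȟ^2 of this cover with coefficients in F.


nonempty overlaps:
  V12={x1,x4,x18,x26} V13={x12,x18,x24} V14={x7,x12,x21,x29} V15={x7,x19,x34} V16={x1,x6,x19} V23={x2,x18,x20} V24={x9,x11,x35} V25={x11,x20,x33} V26={x1,x15,x35} V34={x12,x17,x36} V35={x3,x20,x31} V36={x25,x31,x36} V45={x7,x11,x16} V46={x10,x35,x36} V56={x19,x27,x31}
  V123={x18} V126={x1} V134={x12} V145={x7} V156={x19} V235={x20} V245={x11} V246={x35} V346={x36} V356={x31}
C dims 6,15,10; δ0: rk 5, SNF 1^5; δ1: rk 10, SNF 1^9·2
degree 0: 6−5−0 = 1 → Ȟ^0 ≅ Z
degree 1: 15−10−5 = 0 → Ȟ^1 ≅ 0
degree 2: 10−0−10 = 0 plus torsion [2] → Ȟ^2 ≅ Z/2

Ȟ^0(U;F) ≅ Z, Ȟ^1(U;F) ≅ 0, Ȟ^2(U;F) ≅ Z/2


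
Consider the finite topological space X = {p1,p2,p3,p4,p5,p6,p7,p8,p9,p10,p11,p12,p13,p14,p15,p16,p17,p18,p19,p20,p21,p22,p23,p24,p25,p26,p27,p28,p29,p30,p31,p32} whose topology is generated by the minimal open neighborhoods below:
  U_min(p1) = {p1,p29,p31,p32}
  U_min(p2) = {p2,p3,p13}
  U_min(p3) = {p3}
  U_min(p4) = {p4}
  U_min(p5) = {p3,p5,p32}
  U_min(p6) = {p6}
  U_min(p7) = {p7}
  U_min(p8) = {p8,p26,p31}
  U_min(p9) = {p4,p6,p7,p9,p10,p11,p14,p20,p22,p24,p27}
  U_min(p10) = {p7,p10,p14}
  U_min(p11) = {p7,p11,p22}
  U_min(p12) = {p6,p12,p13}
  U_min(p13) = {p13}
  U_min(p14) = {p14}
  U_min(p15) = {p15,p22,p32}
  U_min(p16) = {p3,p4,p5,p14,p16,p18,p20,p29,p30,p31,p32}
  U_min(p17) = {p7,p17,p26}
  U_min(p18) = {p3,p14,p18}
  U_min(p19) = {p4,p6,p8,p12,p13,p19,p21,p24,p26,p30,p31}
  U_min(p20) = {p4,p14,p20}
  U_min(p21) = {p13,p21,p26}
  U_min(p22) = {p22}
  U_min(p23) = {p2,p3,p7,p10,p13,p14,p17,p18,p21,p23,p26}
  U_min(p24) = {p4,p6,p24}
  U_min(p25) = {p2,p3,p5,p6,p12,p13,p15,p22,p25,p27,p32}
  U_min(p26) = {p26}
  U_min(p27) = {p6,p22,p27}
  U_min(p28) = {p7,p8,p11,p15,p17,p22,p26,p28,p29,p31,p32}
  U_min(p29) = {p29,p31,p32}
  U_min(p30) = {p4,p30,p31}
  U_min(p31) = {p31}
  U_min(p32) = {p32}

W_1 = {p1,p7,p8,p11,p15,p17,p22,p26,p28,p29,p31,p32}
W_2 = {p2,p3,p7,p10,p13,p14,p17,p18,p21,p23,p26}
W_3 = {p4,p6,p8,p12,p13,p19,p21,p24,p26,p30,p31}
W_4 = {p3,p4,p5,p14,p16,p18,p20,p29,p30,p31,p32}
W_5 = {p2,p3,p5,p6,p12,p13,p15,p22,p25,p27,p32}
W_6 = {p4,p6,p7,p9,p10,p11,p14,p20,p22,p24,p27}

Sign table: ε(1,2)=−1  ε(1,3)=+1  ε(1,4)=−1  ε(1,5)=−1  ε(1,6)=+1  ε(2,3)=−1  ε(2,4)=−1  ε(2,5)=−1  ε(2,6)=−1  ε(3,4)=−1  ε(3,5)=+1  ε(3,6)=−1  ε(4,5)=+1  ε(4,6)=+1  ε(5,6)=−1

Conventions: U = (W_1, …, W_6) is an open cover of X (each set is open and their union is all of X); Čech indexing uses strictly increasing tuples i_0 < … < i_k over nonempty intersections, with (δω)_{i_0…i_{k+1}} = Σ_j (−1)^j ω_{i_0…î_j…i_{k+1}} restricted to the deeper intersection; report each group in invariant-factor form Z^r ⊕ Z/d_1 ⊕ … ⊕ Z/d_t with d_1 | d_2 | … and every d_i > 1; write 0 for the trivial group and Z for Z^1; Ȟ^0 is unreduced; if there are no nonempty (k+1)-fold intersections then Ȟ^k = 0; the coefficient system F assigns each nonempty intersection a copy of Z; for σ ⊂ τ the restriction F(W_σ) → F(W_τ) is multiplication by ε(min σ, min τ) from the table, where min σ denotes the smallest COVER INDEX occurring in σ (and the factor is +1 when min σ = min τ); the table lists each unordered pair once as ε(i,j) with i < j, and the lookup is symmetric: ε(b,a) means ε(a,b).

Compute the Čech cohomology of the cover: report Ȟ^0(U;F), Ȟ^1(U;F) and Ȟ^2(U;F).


Ȟ^0 = 0, Ȟ^1 = Z/2 and Ȟ^2 = Z

nonempty intersections:
  W12={p7,p17,p26} W13={p8,p26,p31} W14={p29,p31,p32} W15={p15,p22,p32} W16={p7,p11,p22} W23={p13,p21,p26} W24={p3,p14,p18} W25={p2,p3,p13} W26={p7,p10,p14} W34={p4,p30,p31} W35={p6,p12,p13} W36={p4,p6,p24} W45={p3,p5,p32} W46={p4,p14,p20} W56={p6,p22,p27}
  W123={p26} W126={p7} W134={p31} W145={p32} W156={p22} W235={p13} W245={p3} W246={p14} W346={p4} W356={p6}
C dims 6,15,10; δ0: rk 6, SNF 1^5·2; δ1: rk 9, SNF 1^9
Ȟ^0: (6−6)−0=0 ⇒ 0
Ȟ^1: (15−9)−6=0 plus torsion [2] ⇒ Z/2
Ȟ^2: (10−0)−9=1 ⇒ Z


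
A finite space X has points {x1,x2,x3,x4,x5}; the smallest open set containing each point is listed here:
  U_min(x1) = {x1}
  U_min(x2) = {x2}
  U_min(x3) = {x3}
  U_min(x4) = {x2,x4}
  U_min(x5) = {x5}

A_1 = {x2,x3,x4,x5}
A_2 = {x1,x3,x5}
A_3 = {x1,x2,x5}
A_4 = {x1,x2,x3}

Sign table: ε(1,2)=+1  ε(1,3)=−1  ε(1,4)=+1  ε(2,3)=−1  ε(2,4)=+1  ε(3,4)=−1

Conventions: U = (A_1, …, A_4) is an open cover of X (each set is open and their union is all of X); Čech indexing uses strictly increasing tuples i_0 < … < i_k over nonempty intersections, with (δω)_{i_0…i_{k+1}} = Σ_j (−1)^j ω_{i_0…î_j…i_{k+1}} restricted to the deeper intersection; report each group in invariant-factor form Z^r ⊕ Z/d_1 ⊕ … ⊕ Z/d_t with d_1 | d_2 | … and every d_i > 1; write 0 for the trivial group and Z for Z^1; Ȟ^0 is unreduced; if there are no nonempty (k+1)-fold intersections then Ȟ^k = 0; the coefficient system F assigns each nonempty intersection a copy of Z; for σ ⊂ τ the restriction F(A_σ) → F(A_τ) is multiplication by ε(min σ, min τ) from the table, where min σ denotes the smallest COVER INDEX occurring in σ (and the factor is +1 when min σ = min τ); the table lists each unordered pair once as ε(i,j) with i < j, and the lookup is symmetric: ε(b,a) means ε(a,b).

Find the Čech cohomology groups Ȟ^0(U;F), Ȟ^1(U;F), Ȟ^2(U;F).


Ȟ^0 ≅ Z; Ȟ^1 ≅ 0; Ȟ^2 ≅ Z

nonempty overlaps:
  A12={x3,x5} A13={x2,x5} A14={x2,x3} A23={x1,x5} A24={x1,x3} A34={x1,x2}
  A123={x5} A124={x3} A134={x2} A234={x1}
C dims 4,6,4; δ0: rk 3, SNF 1^3; δ1: rk 3, SNF 1^3
degree 0: 4−3−0 = 1 → Ȟ^0 ≅ Z
degree 1: 6−3−3 = 0 → Ȟ^1 ≅ 0
degree 2: 4−0−3 = 1 → Ȟ^2 ≅ Z


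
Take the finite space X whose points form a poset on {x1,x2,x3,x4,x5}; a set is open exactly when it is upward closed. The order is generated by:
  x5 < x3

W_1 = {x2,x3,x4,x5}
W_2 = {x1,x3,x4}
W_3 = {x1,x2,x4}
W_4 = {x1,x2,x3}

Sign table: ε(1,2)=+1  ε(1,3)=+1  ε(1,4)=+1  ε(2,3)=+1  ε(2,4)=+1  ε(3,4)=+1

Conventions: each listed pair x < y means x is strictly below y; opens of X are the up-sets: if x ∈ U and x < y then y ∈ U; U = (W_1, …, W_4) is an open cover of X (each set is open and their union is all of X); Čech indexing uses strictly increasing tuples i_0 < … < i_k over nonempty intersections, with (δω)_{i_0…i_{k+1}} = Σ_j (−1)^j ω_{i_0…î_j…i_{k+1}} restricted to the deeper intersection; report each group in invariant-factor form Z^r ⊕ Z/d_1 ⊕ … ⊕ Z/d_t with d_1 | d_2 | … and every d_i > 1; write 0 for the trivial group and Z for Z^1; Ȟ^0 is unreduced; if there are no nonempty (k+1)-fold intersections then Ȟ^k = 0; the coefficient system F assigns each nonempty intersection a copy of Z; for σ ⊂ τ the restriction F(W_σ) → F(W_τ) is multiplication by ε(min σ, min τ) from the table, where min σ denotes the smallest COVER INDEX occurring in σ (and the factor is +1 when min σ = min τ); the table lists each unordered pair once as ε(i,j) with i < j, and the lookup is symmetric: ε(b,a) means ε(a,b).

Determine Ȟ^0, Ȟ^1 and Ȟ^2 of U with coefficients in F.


nonempty overlaps:
  W12={x3,x4} W13={x2,x4} W14={x2,x3} W23={x1,x4} W24={x1,x3} W34={x1,x2}
  W123={x4} W124={x3} W134={x2} W234={x1}
C dims 4,6,4; δ0: rk 3, SNF 1^3; δ1: rk 3, SNF 1^3
degree 0: 4−3−0 = 1 → Ȟ^0 ≅ Z
degree 1: 6−3−3 = 0 → Ȟ^1 ≅ 0
degree 2: 4−0−3 = 1 → Ȟ^2 ≅ Z

Ȟ^0 = Z; Ȟ^1 = 0; Ȟ^2 = Z


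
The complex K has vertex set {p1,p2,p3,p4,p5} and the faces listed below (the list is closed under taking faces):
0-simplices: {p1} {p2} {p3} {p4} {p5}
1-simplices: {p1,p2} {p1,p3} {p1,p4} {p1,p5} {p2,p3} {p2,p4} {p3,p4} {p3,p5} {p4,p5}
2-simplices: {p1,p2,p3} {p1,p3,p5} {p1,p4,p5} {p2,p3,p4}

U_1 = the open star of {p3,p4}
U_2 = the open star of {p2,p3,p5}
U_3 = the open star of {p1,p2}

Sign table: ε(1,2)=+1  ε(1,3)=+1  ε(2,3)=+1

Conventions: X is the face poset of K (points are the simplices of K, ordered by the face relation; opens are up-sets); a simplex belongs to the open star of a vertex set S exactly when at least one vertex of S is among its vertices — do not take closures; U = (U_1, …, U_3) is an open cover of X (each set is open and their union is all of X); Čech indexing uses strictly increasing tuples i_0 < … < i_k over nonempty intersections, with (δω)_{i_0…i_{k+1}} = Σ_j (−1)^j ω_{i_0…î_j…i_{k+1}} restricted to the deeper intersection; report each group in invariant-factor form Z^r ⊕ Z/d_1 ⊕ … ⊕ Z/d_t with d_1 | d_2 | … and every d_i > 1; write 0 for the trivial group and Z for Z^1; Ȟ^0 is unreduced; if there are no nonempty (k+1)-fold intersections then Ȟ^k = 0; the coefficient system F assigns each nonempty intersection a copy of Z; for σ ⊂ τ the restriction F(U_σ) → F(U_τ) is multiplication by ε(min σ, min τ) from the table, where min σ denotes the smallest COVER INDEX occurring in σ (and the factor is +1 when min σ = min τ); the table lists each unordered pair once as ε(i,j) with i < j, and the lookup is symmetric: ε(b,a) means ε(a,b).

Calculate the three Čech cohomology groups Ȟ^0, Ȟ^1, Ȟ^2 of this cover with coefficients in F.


Ȟ^0 ≅ Z; Ȟ^1 ≅ 0; Ȟ^2 ≅ 0

nonempty intersections:
  U1={{p3},{p4},{p1,p3},{p1,p4},{p2,p3},{p2,p4},{p3,p4},{p3,p5},{p4,p5},{p1,p2,p3},{p1,p3,p5},{p1,p4,p5},{p2,p3,p4}} U2={{p2},{p3},{p5},{p1,p2},{p1,p3},{p1,p5},{p2,p3},{p2,p4},{p3,p4},{p3,p5},{p4,p5},{p1,p2,p3},{p1,p3,p5},{p1,p4,p5},{p2,p3,p4}} U3={{p1},{p2},{p1,p2},{p1,p3},{p1,p4},{p1,p5},{p2,p3},{p2,p4},{p1,p2,p3},{p1,p3,p5},{p1,p4,p5},{p2,p3,p4}}
  U12={{p3},{p1,p3},{p2,p3},{p2,p4},{p3,p4},{p3,p5},{p4,p5},{p1,p2,p3},{p1,p3,p5},{p1,p4,p5},{p2,p3,p4}} U13={{p1,p3},{p1,p4},{p2,p3},{p2,p4},{p1,p2,p3},{p1,p3,p5},{p1,p4,p5},{p2,p3,p4}} U23={{p2},{p1,p2},{p1,p3},{p1,p5},{p2,p3},{p2,p4},{p1,p2,p3},{p1,p3,p5},{p1,p4,p5},{p2,p3,p4}}
  U123={{p1,p3},{p2,p3},{p2,p4},{p1,p2,p3},{p1,p3,p5},{p1,p4,p5},{p2,p3,p4}}
C dims 3,3,1; δ0: rk 2, SNF 1^2; δ1: rk 1, SNF 1^1
Ȟ^0: (3−2)−0=1 ⇒ Z
Ȟ^1: (3−1)−2=0 ⇒ 0
Ȟ^2: (1−0)−1=0 ⇒ 0


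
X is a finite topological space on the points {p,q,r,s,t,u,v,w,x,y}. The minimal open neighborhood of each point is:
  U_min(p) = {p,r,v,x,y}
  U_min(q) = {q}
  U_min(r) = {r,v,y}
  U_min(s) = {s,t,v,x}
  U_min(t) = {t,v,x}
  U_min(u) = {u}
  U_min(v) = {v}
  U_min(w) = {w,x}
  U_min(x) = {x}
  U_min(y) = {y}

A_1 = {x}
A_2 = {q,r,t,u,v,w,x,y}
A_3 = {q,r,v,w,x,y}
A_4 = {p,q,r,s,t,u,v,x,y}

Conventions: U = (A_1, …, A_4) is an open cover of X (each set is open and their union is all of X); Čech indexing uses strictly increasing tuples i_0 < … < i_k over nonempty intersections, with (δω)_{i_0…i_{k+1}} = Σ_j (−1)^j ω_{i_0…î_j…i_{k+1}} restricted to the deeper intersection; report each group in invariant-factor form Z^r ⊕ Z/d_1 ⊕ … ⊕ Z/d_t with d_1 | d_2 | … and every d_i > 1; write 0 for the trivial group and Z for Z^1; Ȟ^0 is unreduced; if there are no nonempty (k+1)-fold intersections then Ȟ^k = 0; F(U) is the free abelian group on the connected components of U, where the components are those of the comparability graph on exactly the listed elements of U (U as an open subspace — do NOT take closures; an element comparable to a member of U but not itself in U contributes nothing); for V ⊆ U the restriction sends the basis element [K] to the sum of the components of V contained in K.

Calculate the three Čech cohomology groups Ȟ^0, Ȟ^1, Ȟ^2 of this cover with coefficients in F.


Ȟ^0 = Z^3, Ȟ^1 = 0 and Ȟ^2 = 0

intersection data:
  A12={x} A13={x} A14={x} A23={q,r,v,w,x,y} A24={q,r,t,u,v,x,y} A34={q,r,v,x,y}
  A123={x} A124={x} A134={x} A234={q,r,v,x,y}
  A1234={x}
components per intersection:
  A1: {x}
  A2: {q} {r,t,v,w,x,y} {u}
  A3: {q} {r,v,y} {w,x}
  A4: {p,r,s,t,v,x,y} {q} {u}
  A12: {x}
  A13: {x}
  A14: {x}
  A23: {q} {r,v,y} {w,x}
  A24: {q} {r,t,v,x,y} {u}
  A34: {q} {r,v,y} {x}
  A123: {x}
  A124: {x}
  A134: {x}
  A234: {q} {r,v,y} {x}
  A1234: {x}
C dims 10,12,6,1; δ0: rk 7, SNF 1^7; δ1: rk 5, SNF 1^5; δ2: rk 1, SNF 1^1
Ȟ^0 = (10 − 7) − 0 = 3, so Ȟ^0 ≅ Z^3
Ȟ^1 = (12 − 5) − 7 = 0, so Ȟ^1 ≅ 0
Ȟ^2 = (6 − 1) − 5 = 0, so Ȟ^2 ≅ 0


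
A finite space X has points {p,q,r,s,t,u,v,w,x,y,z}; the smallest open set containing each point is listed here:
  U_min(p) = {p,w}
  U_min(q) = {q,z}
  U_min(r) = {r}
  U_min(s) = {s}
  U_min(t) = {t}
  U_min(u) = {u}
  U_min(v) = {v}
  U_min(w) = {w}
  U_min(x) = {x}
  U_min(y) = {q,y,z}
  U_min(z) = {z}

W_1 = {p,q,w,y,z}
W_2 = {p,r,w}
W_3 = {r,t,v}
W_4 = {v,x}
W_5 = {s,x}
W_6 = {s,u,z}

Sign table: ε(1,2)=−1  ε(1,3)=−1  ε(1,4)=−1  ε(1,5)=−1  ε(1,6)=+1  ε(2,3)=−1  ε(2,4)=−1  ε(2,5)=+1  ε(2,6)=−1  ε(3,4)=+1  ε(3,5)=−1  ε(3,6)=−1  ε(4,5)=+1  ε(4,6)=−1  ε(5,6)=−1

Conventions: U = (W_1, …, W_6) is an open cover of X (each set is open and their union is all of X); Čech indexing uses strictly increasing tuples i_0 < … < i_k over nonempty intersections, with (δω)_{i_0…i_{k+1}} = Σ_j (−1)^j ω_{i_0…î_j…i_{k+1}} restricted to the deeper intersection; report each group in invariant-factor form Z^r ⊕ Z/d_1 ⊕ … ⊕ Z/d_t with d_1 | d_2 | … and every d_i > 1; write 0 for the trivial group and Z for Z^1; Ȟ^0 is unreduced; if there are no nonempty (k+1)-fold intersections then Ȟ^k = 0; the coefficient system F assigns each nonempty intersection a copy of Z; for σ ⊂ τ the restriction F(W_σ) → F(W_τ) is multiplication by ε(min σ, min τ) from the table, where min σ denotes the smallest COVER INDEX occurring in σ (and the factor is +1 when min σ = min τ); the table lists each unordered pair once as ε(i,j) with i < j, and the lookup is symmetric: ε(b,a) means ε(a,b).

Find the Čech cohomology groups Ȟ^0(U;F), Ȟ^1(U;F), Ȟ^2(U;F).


Ȟ^0 ≅ 0; Ȟ^1 ≅ Z/2; Ȟ^2 ≅ 0

nerve simplices:
  W12={p,w} W16={z} W23={r} W34={v} W45={x} W56={s}
C dims 6,6; δ0: rk 6, SNF 1^5·2
degree 0: 6−6−0 = 0 → Ȟ^0 ≅ 0
degree 1: 6−0−6 = 0 plus torsion [2] → Ȟ^1 ≅ Z/2
degree 2: 0−0−0 = 0 → Ȟ^2 ≅ 0


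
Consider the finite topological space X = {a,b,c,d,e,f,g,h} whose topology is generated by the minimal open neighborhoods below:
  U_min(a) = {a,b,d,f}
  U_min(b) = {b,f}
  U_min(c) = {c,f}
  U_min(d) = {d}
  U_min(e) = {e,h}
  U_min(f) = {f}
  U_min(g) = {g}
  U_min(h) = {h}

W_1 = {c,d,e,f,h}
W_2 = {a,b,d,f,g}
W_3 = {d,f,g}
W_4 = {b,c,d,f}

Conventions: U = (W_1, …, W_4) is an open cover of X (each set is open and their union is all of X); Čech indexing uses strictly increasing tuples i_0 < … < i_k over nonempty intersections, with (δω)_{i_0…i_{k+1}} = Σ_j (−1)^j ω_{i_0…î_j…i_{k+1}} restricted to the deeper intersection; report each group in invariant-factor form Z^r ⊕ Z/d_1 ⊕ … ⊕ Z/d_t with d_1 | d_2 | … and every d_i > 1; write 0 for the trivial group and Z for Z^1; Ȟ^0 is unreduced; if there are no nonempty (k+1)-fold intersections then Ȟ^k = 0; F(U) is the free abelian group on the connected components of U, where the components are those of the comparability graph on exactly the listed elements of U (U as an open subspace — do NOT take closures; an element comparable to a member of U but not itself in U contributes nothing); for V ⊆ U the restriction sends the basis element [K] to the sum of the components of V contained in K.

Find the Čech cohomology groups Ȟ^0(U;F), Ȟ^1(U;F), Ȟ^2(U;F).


nonempty intersections:
  W12={d,f} W13={d,f} W14={c,d,f} W23={d,f,g} W24={b,d,f} W34={d,f}
  W123={d,f} W124={d,f} W134={d,f} W234={d,f}
  W1234={d,f}
components per intersection:
  W1: {c,f} {d} {e,h}
  W2: {a,b,d,f} {g}
  W3: {d} {f} {g}
  W4: {b,c,f} {d}
  W12: {d} {f}
  W13: {d} {f}
  W14: {c,f} {d}
  W23: {d} {f} {g}
  W24: {b,f} {d}
  W34: {d} {f}
  W123: {d} {f}
  W124: {d} {f}
  W134: {d} {f}
  W234: {d} {f}
  W1234: {d} {f}
C dims 10,13,8,2; δ0: rk 7, SNF 1^7; δ1: rk 6, SNF 1^6; δ2: rk 2, SNF 1^2
Ȟ^0: (10−7)−0=3 ⇒ Z^3
Ȟ^1: (13−6)−7=0 ⇒ 0
Ȟ^2: (8−2)−6=0 ⇒ 0

Ȟ^0(U;F) ≅ Z^3,  Ȟ^1(U;F) ≅ 0,  Ȟ^2(U;F) ≅ 0


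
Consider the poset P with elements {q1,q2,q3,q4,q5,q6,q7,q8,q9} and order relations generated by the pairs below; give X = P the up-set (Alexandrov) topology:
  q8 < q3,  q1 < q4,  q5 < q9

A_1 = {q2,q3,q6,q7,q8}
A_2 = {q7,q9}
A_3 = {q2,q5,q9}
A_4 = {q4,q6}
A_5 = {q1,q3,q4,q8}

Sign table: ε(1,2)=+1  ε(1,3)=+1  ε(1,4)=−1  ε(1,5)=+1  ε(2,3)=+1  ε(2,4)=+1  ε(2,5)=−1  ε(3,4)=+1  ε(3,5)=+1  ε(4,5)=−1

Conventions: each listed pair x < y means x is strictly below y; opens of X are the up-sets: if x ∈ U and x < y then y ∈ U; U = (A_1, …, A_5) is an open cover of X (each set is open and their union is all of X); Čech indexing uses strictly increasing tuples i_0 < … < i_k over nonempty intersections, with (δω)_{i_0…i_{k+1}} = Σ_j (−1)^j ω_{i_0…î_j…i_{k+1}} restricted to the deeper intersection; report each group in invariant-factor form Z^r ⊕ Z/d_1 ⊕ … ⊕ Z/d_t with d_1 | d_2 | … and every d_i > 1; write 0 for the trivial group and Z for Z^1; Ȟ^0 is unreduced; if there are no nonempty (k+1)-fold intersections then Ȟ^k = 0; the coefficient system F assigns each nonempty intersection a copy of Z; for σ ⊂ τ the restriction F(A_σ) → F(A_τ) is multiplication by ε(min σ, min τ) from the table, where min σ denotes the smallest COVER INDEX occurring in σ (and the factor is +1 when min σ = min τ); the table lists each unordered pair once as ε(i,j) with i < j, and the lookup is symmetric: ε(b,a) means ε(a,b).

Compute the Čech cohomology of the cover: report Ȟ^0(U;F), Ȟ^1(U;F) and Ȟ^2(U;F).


cover nerve:
  A12={q7} A13={q2} A14={q6} A15={q3,q8} A23={q9} A45={q4}
C dims 5,6; δ0: rk 4, SNF 1^4
Ȟ^0: (5−4)−0=1 ⇒ Z
Ȟ^1: (6−0)−4=2 ⇒ Z^2
Ȟ^2: (0−0)−0=0 ⇒ 0

Ȟ^0 = Z, Ȟ^1 = Z^2, Ȟ^2 = 0


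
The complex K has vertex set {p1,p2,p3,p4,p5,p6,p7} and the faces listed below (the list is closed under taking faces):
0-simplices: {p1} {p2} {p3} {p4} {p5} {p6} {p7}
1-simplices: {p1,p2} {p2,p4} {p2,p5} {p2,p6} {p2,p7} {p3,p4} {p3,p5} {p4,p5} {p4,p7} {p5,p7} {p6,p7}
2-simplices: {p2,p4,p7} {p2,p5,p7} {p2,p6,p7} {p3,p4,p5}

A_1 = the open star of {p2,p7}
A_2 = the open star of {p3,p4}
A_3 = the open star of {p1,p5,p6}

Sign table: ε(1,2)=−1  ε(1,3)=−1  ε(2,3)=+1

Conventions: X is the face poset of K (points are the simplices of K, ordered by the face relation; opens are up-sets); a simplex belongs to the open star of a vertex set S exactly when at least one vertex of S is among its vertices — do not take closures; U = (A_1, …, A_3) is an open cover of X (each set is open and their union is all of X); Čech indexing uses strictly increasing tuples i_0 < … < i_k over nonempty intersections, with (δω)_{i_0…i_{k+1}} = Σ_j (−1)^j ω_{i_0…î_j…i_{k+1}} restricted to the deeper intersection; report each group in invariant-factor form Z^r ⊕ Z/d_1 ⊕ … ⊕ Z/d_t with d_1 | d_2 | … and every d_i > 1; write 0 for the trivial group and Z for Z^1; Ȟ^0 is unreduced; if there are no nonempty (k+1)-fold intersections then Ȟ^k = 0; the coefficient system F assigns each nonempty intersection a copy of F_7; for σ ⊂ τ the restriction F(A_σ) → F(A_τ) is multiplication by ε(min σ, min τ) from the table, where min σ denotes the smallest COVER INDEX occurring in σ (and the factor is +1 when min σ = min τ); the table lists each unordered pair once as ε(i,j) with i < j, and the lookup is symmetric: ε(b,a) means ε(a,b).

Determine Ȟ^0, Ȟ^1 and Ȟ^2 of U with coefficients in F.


nonempty intersections:
  A1={{p2},{p7},{p1,p2},{p2,p4},{p2,p5},{p2,p6},{p2,p7},{p4,p7},{p5,p7},{p6,p7},{p2,p4,p7},{p2,p5,p7},{p2,p6,p7}} A2={{p3},{p4},{p2,p4},{p3,p4},{p3,p5},{p4,p5},{p4,p7},{p2,p4,p7},{p3,p4,p5}} A3={{p1},{p5},{p6},{p1,p2},{p2,p5},{p2,p6},{p3,p5},{p4,p5},{p5,p7},{p6,p7},{p2,p5,p7},{p2,p6,p7},{p3,p4,p5}}
  A12={{p2,p4},{p4,p7},{p2,p4,p7}} A13={{p1,p2},{p2,p5},{p2,p6},{p5,p7},{p6,p7},{p2,p5,p7},{p2,p6,p7}} A23={{p3,p5},{p4,p5},{p3,p4,p5}}
C dims 3,3; δ0: rk_F7 2
Ȟ^0: (3−2)−0=1 ⇒ Z/7
Ȟ^1: (3−0)−2=1 ⇒ Z/7
Ȟ^2: (0−0)−0=0 ⇒ 0

Ȟ^0 ≅ Z/7, Ȟ^1 ≅ Z/7 and Ȟ^2 ≅ 0


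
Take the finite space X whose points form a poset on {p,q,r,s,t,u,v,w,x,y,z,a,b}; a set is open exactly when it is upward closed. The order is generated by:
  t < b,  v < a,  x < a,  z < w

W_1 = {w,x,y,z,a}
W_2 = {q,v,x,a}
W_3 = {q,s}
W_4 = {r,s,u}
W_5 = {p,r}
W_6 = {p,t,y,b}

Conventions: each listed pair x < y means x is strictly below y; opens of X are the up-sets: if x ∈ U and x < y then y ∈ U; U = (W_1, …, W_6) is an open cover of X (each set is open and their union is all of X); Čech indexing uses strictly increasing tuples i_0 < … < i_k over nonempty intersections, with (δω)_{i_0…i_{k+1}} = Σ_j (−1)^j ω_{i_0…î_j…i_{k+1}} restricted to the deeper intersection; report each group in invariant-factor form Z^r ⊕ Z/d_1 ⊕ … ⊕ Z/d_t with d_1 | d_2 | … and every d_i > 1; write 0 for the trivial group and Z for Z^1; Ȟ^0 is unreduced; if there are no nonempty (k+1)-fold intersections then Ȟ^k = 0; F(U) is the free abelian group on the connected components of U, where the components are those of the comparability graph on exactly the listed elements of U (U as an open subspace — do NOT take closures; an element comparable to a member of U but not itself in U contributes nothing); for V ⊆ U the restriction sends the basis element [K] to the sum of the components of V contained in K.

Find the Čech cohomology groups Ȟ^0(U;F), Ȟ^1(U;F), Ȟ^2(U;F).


nonempty overlaps:
  W12={x,a} W16={y} W23={q} W34={s} W45={r} W56={p}
components per intersection:
  W1: {w,z} {x,a} {y}
  W2: {q} {v,x,a}
  W3: {q} {s}
  W4: {r} {s} {u}
  W5: {p} {r}
  W6: {p} {t,b} {y}
  W12: {x,a}
  W16: {y}
  W23: {q}
  W34: {s}
  W45: {r}
  W56: {p}
C dims 15,6; δ0: rk 6, SNF 1^6
degree 0: 15−6−0 = 9 → Ȟ^0 ≅ Z^9
degree 1: 6−0−6 = 0 → Ȟ^1 ≅ 0
degree 2: 0−0−0 = 0 → Ȟ^2 ≅ 0

Ȟ^0 ≅ Z^9; Ȟ^1 ≅ 0; Ȟ^2 ≅ 0


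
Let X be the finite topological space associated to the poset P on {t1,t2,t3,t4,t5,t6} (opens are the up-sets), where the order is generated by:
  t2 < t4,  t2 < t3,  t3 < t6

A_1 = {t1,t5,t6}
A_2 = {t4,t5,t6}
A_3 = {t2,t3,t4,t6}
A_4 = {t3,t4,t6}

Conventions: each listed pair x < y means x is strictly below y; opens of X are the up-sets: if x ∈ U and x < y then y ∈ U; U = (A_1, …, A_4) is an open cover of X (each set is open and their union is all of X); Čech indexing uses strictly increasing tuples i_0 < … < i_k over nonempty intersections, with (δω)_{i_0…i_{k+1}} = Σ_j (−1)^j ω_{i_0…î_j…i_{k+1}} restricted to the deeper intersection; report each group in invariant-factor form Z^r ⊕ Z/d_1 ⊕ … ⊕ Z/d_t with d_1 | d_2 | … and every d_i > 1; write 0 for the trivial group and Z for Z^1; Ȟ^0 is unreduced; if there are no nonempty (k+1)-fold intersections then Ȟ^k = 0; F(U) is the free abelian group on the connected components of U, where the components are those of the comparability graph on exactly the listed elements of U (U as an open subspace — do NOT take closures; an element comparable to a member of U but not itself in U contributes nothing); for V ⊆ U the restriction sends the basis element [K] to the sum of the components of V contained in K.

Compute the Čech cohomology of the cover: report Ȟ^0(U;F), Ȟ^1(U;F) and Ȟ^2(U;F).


nonempty overlaps:
  A12={t5,t6} A13={t6} A14={t6} A23={t4,t6} A24={t4,t6} A34={t3,t4,t6}
  A123={t6} A124={t6} A134={t6} A234={t4,t6}
  A1234={t6}
components per intersection:
  A1: {t1} {t5} {t6}
  A2: {t4} {t5} {t6}
  A3: {t2,t3,t4,t6}
  A4: {t3,t6} {t4}
  A12: {t5} {t6}
  A13: {t6}
  A14: {t6}
  A23: {t4} {t6}
  A24: {t4} {t6}
  A34: {t3,t6} {t4}
  A123: {t6}
  A124: {t6}
  A134: {t6}
  A234: {t4} {t6}
  A1234: {t6}
C dims 9,10,5,1; δ0: rk 6, SNF 1^6; δ1: rk 4, SNF 1^4; δ2: rk 1, SNF 1^1
degree 0: 9−6−0 = 3 → Ȟ^0 ≅ Z^3
degree 1: 10−4−6 = 0 → Ȟ^1 ≅ 0
degree 2: 5−1−4 = 0 → Ȟ^2 ≅ 0

Ȟ^0(U;F) ≅ Z^3, Ȟ^1(U;F) ≅ 0 and Ȟ^2(U;F) ≅ 0


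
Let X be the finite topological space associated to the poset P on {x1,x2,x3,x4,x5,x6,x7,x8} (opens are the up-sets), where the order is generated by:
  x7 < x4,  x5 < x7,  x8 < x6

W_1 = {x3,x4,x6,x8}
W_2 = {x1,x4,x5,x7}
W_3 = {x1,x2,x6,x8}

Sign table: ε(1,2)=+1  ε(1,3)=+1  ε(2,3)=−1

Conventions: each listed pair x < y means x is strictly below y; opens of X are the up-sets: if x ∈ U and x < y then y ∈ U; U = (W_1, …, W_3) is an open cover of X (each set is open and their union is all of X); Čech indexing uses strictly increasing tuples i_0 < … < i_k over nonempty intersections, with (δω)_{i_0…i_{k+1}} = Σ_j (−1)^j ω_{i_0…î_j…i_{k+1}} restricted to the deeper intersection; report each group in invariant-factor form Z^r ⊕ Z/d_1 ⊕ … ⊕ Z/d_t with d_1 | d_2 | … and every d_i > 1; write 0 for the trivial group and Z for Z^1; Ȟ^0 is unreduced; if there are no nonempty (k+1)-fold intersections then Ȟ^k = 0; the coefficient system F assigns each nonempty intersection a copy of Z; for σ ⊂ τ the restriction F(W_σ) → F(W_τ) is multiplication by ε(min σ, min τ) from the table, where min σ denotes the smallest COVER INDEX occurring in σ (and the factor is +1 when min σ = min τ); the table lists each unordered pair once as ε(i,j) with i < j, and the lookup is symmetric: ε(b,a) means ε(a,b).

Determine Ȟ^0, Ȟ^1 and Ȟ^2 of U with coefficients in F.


Ȟ^0(U;F) ≅ 0,  Ȟ^1(U;F) ≅ Z/2,  Ȟ^2(U;F) ≅ 0

nonempty overlaps:
  W12={x4} W13={x6,x8} W23={x1}
C dims 3,3; δ0: rk 3, SNF 1^2·2
degree 0: 3−3−0 = 0 → Ȟ^0 ≅ 0
degree 1: 3−0−3 = 0 plus torsion [2] → Ȟ^1 ≅ Z/2
degree 2: 0−0−0 = 0 → Ȟ^2 ≅ 0


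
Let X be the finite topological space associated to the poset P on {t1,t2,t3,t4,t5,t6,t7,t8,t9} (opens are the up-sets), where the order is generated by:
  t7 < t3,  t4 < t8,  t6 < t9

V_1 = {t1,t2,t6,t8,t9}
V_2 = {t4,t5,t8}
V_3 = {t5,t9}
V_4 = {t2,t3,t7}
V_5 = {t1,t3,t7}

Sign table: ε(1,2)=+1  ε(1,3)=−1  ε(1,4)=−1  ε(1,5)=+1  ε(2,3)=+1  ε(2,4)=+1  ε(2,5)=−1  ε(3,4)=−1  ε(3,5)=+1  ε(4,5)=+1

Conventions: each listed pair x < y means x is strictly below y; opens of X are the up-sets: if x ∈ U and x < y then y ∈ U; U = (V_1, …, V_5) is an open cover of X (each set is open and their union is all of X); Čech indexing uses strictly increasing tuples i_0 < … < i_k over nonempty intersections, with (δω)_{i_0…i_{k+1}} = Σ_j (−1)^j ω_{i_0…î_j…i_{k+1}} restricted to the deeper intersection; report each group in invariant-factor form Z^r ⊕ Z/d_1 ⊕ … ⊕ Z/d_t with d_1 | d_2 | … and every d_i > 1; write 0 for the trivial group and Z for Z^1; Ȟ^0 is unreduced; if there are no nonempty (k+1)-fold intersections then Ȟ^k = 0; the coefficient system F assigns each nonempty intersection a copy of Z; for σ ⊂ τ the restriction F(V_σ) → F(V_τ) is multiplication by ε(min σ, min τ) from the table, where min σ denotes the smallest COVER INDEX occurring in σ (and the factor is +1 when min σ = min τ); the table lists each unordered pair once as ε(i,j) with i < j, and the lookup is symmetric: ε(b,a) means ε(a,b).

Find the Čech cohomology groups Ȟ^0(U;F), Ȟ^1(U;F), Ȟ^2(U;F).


cover nerve:
  V12={t8} V13={t9} V14={t2} V15={t1} V23={t5} V45={t3,t7}
C dims 5,6; δ0: rk 5, SNF 1^4·2
Ȟ^0: (5−5)−0=0 ⇒ 0
Ȟ^1: (6−0)−5=1 plus torsion [2] ⇒ Z ⊕ Z/2
Ȟ^2: (0−0)−0=0 ⇒ 0

Ȟ^0 ≅ 0,  Ȟ^1 ≅ Z ⊕ Z/2,  Ȟ^2 ≅ 0


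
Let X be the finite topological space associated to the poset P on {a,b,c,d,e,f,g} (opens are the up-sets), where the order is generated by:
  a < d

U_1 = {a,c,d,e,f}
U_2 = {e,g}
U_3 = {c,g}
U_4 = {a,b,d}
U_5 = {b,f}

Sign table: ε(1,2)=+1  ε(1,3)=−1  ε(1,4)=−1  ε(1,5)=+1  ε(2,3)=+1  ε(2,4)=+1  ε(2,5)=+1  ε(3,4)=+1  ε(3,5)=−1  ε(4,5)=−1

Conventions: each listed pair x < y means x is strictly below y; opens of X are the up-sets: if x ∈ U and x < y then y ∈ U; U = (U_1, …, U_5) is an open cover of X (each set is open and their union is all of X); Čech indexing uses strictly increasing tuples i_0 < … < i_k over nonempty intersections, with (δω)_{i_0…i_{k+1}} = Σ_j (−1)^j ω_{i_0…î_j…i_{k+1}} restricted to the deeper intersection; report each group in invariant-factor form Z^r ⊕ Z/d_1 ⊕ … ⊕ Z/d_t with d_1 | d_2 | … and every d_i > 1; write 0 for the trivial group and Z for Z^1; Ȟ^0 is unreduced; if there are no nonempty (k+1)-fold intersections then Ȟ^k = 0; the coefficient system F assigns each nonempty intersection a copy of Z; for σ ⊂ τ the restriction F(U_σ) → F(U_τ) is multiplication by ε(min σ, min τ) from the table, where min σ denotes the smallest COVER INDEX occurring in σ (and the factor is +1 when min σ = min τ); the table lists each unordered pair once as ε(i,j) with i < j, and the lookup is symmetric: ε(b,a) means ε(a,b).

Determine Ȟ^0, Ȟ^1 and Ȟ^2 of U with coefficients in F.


nonempty intersections:
  U12={e} U13={c} U14={a,d} U15={f} U23={g} U45={b}
C dims 5,6; δ0: rk 5, SNF 1^4·2
Ȟ^0: (5−5)−0=0 ⇒ 0
Ȟ^1: (6−0)−5=1 plus torsion [2] ⇒ Z ⊕ Z/2
Ȟ^2: (0−0)−0=0 ⇒ 0

Ȟ^0 ≅ 0,  Ȟ^1 ≅ Z ⊕ Z/2,  Ȟ^2 ≅ 0


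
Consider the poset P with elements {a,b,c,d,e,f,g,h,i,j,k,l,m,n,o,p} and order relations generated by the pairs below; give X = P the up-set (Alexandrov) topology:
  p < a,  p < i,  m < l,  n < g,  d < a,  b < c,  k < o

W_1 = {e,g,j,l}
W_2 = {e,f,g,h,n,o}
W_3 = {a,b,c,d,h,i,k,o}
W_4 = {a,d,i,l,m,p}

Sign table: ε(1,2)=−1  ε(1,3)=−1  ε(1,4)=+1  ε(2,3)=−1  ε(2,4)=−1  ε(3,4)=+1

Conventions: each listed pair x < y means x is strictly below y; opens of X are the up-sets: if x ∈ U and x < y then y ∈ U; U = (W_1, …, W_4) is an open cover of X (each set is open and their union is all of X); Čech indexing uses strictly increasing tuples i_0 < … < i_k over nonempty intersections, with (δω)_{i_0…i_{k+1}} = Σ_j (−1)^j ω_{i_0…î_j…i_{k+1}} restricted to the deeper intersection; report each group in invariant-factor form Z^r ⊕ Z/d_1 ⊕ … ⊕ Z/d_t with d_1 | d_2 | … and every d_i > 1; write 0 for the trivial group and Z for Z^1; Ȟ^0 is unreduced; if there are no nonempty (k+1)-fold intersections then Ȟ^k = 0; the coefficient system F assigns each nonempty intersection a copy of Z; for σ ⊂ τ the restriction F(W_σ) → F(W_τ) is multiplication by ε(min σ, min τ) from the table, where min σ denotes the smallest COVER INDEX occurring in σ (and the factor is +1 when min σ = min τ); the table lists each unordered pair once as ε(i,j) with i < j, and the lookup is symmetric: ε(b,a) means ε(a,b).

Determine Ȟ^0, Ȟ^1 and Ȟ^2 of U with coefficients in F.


cover nerve:
  W12={e,g} W14={l} W23={h,o} W34={a,d,i}
C dims 4,4; δ0: rk 3, SNF 1^3
Ȟ^0: (4−3)−0=1 ⇒ Z
Ȟ^1: (4−0)−3=1 ⇒ Z
Ȟ^2: (0−0)−0=0 ⇒ 0

Ȟ^0(U;F) ≅ Z, Ȟ^1(U;F) ≅ Z and Ȟ^2(U;F) ≅ 0


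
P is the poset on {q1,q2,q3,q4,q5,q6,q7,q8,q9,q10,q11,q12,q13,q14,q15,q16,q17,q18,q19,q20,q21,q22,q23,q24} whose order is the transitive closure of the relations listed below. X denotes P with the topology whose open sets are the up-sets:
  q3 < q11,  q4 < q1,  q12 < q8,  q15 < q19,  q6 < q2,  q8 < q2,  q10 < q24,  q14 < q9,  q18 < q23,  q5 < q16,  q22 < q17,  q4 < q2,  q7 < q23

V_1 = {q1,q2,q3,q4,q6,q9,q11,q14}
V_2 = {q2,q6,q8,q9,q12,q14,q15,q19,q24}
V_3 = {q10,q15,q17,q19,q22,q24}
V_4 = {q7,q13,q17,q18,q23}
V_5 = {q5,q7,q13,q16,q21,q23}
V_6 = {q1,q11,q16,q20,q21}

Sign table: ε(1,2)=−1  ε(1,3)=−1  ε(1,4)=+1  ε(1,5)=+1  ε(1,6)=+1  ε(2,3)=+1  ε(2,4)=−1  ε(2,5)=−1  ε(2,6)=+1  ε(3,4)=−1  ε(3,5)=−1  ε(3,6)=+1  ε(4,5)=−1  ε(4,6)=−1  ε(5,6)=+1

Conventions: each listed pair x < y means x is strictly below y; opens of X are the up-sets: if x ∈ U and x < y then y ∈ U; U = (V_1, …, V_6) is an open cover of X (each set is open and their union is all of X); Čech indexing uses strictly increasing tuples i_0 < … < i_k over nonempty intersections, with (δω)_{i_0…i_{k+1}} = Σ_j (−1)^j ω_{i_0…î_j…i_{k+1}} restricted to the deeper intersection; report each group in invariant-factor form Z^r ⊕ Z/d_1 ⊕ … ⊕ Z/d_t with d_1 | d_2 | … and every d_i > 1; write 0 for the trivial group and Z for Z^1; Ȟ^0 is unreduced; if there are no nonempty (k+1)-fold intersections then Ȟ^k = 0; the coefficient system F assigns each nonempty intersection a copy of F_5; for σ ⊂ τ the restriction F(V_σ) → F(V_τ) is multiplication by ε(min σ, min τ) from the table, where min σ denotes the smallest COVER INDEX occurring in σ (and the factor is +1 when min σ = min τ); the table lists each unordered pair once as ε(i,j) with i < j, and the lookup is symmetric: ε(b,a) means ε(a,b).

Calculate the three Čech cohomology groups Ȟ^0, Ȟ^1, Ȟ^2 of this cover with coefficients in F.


nerve of the cover:
  V12={q2,q6,q9,q14} V16={q1,q11} V23={q15,q19,q24} V34={q17} V45={q7,q13,q23} V56={q16,q21}
C dims 6,6; δ0: rk_F5 6
Ȟ^0 = (6 − 6) − 0 = 0, so Ȟ^0 ≅ 0
Ȟ^1 = (6 − 0) − 6 = 0, so Ȟ^1 ≅ 0
Ȟ^2 = (0 − 0) − 0 = 0, so Ȟ^2 ≅ 0

Ȟ^0 = 0; Ȟ^1 = 0; Ȟ^2 = 0
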